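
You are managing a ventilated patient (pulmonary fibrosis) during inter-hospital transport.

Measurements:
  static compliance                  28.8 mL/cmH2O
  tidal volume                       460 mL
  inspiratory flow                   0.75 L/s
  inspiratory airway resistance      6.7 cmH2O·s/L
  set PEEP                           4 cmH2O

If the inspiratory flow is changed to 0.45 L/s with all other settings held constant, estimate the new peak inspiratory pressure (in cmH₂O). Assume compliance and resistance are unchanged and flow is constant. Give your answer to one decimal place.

23.0

PIP = Vt/C + R·V̇ + PEEP (constant-flow equation of motion).
Only the resistive term changes: ΔPIP = R × ΔV̇ = 6.7 × (0.45 − 0.75) = 6.7 × -0.3 = -2.01 cmH2O.
Original PIP = 460/28.8 + 6.7×0.75 + 4 = 24.997 cmH2O; new PIP = 24.997 + (-2.01) = 22.987 cmH2O.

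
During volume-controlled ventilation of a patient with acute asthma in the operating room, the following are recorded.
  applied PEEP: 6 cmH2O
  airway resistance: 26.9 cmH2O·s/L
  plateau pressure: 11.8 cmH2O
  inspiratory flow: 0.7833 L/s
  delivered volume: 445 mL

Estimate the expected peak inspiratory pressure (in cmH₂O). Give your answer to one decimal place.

32.9

PIP = Pplat + Raw × flow = 11.8 + 26.9 × 0.7833 = 11.8 + 21.071 = 32.871 cmH2O.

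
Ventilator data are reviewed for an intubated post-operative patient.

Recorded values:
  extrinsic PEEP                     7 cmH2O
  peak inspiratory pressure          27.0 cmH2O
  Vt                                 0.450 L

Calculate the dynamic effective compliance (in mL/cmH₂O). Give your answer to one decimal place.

Dynamic compliance = Vt / (PIP − PEEP) = 450 / (27.0 − 7) = 450 / 20.0 = 22.5 mL/cmH2O.

22.5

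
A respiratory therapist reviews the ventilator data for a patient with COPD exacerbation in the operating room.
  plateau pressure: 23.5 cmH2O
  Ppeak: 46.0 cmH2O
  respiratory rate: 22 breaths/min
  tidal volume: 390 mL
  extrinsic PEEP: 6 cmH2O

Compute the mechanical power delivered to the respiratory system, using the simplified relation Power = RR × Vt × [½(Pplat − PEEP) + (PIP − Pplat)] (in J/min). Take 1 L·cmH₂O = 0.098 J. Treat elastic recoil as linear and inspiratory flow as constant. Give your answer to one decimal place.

Per-breath work = Vt × [½(Pplat−PEEP) + (PIP−Pplat)] = 0.390 × [0.5×17.5 + 22.5] = 0.390 × 31.25 = 12.188 L·cmH2O.
Power = 22 × 12.188 = 268.14 L·cmH2O/min.
× 0.098 J/(L·cmH2O) → 26.278 J/min.

26.3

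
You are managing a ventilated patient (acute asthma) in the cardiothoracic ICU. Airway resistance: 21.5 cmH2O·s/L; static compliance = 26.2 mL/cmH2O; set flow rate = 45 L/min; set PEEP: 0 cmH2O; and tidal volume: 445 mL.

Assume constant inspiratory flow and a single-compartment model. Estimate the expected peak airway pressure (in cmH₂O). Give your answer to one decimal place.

Flow: 45 L/min ÷ 60 = 0.75 L/s.
Equation of motion (constant flow): PIP = Vt/C + R·V̇ + PEEP.
PIP = 445/26.2 + 21.5×0.75 + 0 = 16.985 + 16.125 + 0 = 33.11 cmH2O.

33.1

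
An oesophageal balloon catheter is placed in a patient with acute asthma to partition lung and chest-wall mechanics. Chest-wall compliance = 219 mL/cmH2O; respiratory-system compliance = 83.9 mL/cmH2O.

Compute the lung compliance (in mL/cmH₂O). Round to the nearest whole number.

136

1/CL = 1/Crs − 1/Ccw.
1/CL = 1/83.9 − 1/219 = 0.007353.
CL = 136.0 mL/cmH2O.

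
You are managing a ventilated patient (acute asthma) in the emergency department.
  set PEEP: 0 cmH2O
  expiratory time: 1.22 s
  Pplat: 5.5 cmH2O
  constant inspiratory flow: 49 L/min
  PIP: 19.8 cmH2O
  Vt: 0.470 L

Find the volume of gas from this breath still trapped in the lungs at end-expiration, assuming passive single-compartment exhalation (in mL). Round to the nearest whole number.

Flow: 49 L/min ÷ 60 = 0.8167 L/s.
R = (PIP − Pplat)/V̇ = (19.8 − 5.5) / 0.8167 = 14.3/0.8167 = 17.509 cmH2O·s/L.
C = Vt/(Pplat − PEEP) = 470.0 / (5.5 − 0) = 470.0/5.5 = 85.455 mL/cmH2O.
τ = R × C = 17.509 × 0.08546 L/cmH2O = 1.496 s.
Fraction remaining = e^(−Te/τ) = e^(−1.22/1.496) = 0.4424.
Trapped volume = 470.0 × 0.4424 = 207.93 mL.

208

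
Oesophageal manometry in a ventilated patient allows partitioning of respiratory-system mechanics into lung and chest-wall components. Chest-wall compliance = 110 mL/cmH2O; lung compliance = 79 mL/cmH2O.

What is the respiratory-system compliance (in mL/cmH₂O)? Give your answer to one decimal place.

46.0

Lung and chest wall are elastances in series: 1/Crs = 1/CL + 1/Ccw.
1/Crs = 1/79 + 1/110 = 0.02175.
Crs = 45.977 mL/cmH2O.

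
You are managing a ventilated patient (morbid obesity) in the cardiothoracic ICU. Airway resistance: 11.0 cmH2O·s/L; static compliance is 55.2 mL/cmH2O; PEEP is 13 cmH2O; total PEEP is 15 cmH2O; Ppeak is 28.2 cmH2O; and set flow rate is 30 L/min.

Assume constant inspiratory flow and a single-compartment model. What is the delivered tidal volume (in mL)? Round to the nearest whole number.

Flow: 30 L/min ÷ 60 = 0.5 L/s.
Total PEEP = 15 cmH2O (set 13 + intrinsic 2); this is the baseline alveolar pressure.
Equation of motion (constant flow): PIP = Vt/C + R·V̇ + PEEP.
Vt/C = PIP − R·V̇ − PEEP = 28.2 − 5.5 − 15 = 7.7 cmH2O.
Vt = C × 7.7 = 55.2 × 7.7 = 425.04 mL.

425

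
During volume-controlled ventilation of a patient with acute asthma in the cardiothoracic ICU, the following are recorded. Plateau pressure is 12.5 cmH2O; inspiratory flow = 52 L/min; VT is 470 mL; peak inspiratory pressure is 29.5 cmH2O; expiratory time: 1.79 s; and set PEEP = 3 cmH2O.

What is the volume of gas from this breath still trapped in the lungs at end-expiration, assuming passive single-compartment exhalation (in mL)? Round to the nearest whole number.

74

Flow: 52 L/min ÷ 60 = 0.8667 L/s.
R = (PIP − Pplat)/V̇ = (29.5 − 12.5) / 0.8667 = 17.0/0.8667 = 19.615 cmH2O·s/L.
C = Vt/(Pplat − PEEP) = 470.0 / (12.5 − 3) = 470.0/9.5 = 49.474 mL/cmH2O.
τ = R × C = 19.615 × 0.04947 L/cmH2O = 0.9704 s.
Fraction remaining = e^(−Te/τ) = e^(−1.79/0.9704) = 0.1581.
Trapped volume = 470.0 × 0.1581 = 74.307 mL.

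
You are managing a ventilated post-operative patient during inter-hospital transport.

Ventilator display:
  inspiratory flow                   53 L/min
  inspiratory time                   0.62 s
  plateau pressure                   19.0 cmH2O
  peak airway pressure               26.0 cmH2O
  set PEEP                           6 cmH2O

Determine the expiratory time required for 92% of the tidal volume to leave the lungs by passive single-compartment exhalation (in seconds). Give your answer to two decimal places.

0.84

Flow: 53 L/min ÷ 60 = 0.8833 L/s.
Vt = flow × Ti = 0.8833 L/s × 0.62 s × 1000 mL/L = 547.65 mL.
R = (PIP − Pplat)/V̇ = (26.0 − 19.0) / 0.8833 = 7.0/0.8833 = 7.925 cmH2O·s/L.
C = Vt/(Pplat − PEEP) = 547.65 / (19.0 − 6) = 547.65/13.0 = 42.127 mL/cmH2O.
τ = R × C = 7.925 × 0.04213 L/cmH2O = 0.3339 s.
t = −τ·ln(1 − 0.92) = −0.3339·ln(0.08) = 0.8433 s.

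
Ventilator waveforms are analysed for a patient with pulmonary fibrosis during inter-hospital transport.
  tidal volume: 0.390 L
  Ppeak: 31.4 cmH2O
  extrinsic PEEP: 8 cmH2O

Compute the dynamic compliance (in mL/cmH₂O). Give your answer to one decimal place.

16.7

Dynamic compliance = Vt / (PIP − PEEP) = 390 / (31.4 − 8) = 390 / 23.4 = 16.667 mL/cmH2O.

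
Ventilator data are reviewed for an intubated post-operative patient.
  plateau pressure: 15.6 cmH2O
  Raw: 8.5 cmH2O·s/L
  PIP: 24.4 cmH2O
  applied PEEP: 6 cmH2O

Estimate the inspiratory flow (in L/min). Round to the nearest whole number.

62

flow = (PIP − Pplat) / Raw = (24.4 − 15.6) / 8.5 = 1.035 L/s × 60 = 62.1 L/min.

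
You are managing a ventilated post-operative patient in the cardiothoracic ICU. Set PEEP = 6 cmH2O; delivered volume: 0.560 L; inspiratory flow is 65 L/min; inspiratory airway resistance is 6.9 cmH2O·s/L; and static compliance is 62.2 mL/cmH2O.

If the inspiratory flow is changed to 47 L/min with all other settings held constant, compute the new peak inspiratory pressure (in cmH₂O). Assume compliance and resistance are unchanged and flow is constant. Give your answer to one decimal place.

Flow: 65 L/min ÷ 60 = 1.0833 L/s.
New flow: 47 L/min ÷ 60 = 0.7833 L/s.
PIP = Vt/C + R·V̇ + PEEP (constant-flow equation of motion).
Only the resistive term changes: ΔPIP = R × ΔV̇ = 6.9 × (0.7833 − 1.0833) = 6.9 × -0.3 = -2.07 cmH2O.
Original PIP = 560/62.2 + 6.9×1.0833 + 6 = 22.478 cmH2O; new PIP = 22.478 + (-2.07) = 20.408 cmH2O.

20.4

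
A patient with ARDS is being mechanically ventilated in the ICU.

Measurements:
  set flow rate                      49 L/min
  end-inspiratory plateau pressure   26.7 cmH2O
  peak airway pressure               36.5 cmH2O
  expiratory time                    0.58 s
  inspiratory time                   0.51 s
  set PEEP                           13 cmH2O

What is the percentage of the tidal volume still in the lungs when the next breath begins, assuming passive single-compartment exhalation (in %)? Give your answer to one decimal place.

Flow: 49 L/min ÷ 60 = 0.8167 L/s.
Vt = flow × Ti = 0.8167 L/s × 0.51 s × 1000 mL/L = 416.52 mL.
R = (PIP − Pplat)/V̇ = (36.5 − 26.7) / 0.8167 = 9.8/0.8167 = 12.0 cmH2O·s/L.
C = Vt/(Pplat − PEEP) = 416.52 / (26.7 − 13) = 416.52/13.7 = 30.403 mL/cmH2O.
τ = R × C = 12.0 × 0.0304 L/cmH2O = 0.3648 s.
Fraction remaining at end-expiration = e^(−Te/τ) = e^(−0.58/0.3648) = 0.2039 → 20.39%.

20.4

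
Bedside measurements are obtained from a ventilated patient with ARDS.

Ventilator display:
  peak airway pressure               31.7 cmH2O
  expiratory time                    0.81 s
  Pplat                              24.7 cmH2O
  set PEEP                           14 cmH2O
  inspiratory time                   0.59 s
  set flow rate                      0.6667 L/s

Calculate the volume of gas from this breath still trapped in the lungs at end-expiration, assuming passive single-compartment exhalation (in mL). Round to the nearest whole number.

Vt = flow × Ti = 0.6667 L/s × 0.59 s × 1000 mL/L = 393.35 mL.
R = (PIP − Pplat)/V̇ = (31.7 − 24.7) / 0.6667 = 7.0/0.6667 = 10.499 cmH2O·s/L.
C = Vt/(Pplat − PEEP) = 393.35 / (24.7 − 14) = 393.35/10.7 = 36.762 mL/cmH2O.
τ = R × C = 10.499 × 0.03676 L/cmH2O = 0.3859 s.
Fraction remaining = e^(−Te/τ) = e^(−0.81/0.3859) = 0.1226.
Trapped volume = 393.35 × 0.1226 = 48.225 mL.

48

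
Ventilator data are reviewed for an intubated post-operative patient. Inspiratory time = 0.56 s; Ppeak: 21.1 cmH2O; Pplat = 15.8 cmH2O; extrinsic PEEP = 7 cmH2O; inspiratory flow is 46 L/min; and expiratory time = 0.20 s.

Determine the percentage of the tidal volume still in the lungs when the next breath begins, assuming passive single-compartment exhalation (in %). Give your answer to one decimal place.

55.3

Flow: 46 L/min ÷ 60 = 0.7667 L/s.
Vt = flow × Ti = 0.7667 L/s × 0.56 s × 1000 mL/L = 429.35 mL.
R = (PIP − Pplat)/V̇ = (21.1 − 15.8) / 0.7667 = 5.3/0.7667 = 6.913 cmH2O·s/L.
C = Vt/(Pplat − PEEP) = 429.35 / (15.8 − 7) = 429.35/8.8 = 48.79 mL/cmH2O.
τ = R × C = 6.913 × 0.04879 L/cmH2O = 0.3373 s.
Fraction remaining at end-expiration = e^(−Te/τ) = e^(−0.20/0.3373) = 0.5527 → 55.27%.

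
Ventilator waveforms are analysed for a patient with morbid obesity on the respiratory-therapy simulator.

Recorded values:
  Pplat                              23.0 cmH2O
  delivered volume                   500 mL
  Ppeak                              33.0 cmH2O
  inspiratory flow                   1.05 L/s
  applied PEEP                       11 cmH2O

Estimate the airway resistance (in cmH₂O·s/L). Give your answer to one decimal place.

9.5

Raw = (PIP − Pplat) / flow = (33.0 − 23.0) / 1.05 = 10.0 / 1.05 = 9.524 cmH2O·s/L.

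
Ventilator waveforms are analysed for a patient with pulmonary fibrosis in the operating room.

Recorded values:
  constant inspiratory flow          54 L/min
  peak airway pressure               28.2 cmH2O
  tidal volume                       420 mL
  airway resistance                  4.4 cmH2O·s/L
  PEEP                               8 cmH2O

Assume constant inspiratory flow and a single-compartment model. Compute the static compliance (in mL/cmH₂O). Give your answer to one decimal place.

25.9

Flow: 54 L/min ÷ 60 = 0.9 L/s.
Equation of motion (constant flow): PIP = Vt/C + R·V̇ + PEEP.
Vt/C = PIP − R·V̇ − PEEP = 28.2 − 4.4×0.9 − 8 = 28.2 − 3.96 − 8 = 16.24 cmH2O.
C = Vt / 16.24 = 420 / 16.24 = 25.862 mL/cmH2O.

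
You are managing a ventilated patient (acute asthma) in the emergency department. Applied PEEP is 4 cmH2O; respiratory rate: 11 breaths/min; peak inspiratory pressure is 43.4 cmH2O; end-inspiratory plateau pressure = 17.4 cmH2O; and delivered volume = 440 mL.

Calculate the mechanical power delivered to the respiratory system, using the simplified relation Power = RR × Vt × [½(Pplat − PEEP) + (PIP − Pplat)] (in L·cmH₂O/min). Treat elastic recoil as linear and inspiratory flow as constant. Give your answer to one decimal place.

Per-breath work = Vt × [½(Pplat−PEEP) + (PIP−Pplat)] = 0.440 × [0.5×13.4 + 26.0] = 0.440 × 32.7 = 14.388 L·cmH2O.
Power = 11 × 14.388 = 158.27 L·cmH2O/min.

158.3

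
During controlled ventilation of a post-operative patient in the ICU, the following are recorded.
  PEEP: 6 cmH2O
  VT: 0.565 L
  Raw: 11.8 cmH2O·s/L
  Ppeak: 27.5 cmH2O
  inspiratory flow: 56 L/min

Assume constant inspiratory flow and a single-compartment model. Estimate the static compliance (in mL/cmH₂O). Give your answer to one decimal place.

Flow: 56 L/min ÷ 60 = 0.9333 L/s.
Equation of motion (constant flow): PIP = Vt/C + R·V̇ + PEEP.
Vt/C = PIP − R·V̇ − PEEP = 27.5 − 11.8×0.9333 − 6 = 27.5 − 11.013 − 6 = 10.487 cmH2O.
C = Vt / 10.487 = 565 / 10.487 = 53.876 mL/cmH2O.

53.9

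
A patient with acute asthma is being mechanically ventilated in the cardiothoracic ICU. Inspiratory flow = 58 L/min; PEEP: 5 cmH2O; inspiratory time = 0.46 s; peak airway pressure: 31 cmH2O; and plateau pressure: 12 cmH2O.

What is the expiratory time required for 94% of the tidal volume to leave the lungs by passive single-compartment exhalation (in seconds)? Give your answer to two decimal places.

Flow: 58 L/min ÷ 60 = 0.9667 L/s.
Vt = flow × Ti = 0.9667 L/s × 0.46 s × 1000 mL/L = 444.68 mL.
R = (PIP − Pplat)/V̇ = (31 − 12) / 0.9667 = 19.0/0.9667 = 19.654 cmH2O·s/L.
C = Vt/(Pplat − PEEP) = 444.68 / (12 − 5) = 444.68/7.0 = 63.526 mL/cmH2O.
τ = R × C = 19.654 × 0.06353 L/cmH2O = 1.249 s.
t = −τ·ln(1 − 0.94) = −1.249·ln(0.06) = 3.514 s.

3.51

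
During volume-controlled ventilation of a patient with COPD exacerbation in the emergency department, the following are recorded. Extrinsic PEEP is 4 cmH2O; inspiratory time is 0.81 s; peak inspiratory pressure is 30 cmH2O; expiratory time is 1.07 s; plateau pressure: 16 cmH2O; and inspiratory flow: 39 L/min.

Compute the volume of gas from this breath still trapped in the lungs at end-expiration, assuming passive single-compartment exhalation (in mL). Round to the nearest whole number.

Flow: 39 L/min ÷ 60 = 0.65 L/s.
Vt = flow × Ti = 0.65 L/s × 0.81 s × 1000 mL/L = 526.5 mL.
R = (PIP − Pplat)/V̇ = (30 − 16) / 0.65 = 14.0/0.65 = 21.538 cmH2O·s/L.
C = Vt/(Pplat − PEEP) = 526.5 / (16 − 4) = 526.5/12.0 = 43.875 mL/cmH2O.
τ = R × C = 21.538 × 0.04388 L/cmH2O = 0.9451 s.
Fraction remaining = e^(−Te/τ) = e^(−1.07/0.9451) = 0.3223.
Trapped volume = 526.5 × 0.3223 = 169.69 mL.

170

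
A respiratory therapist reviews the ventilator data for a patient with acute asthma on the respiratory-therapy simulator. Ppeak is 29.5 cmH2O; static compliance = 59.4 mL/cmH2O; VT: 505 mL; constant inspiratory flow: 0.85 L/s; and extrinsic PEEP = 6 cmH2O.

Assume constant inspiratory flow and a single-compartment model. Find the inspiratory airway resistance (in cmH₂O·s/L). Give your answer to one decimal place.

17.6

Equation of motion (constant flow): PIP = Vt/C + R·V̇ + PEEP.
R·V̇ = PIP − Vt/C − PEEP = 29.5 − 505/59.4 − 6 = 29.5 − 8.502 − 6 = 14.998 cmH2O.
R = 14.998 / 0.85 = 17.645 cmH2O·s/L.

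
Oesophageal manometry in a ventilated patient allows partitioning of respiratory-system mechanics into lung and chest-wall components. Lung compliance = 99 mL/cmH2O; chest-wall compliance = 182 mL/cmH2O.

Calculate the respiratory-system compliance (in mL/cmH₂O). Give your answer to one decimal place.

Lung and chest wall are elastances in series: 1/Crs = 1/CL + 1/Ccw.
1/Crs = 1/99 + 1/182 = 0.0156.
Crs = 64.103 mL/cmH2O.

64.1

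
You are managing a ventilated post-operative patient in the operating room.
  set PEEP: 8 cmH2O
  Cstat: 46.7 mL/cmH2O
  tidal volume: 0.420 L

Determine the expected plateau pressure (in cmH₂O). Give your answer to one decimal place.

17.0

Pplat = PEEP + Vt / Cstat = 8 + 420 / 46.7 = 8 + 8.994 = 16.994 cmH2O.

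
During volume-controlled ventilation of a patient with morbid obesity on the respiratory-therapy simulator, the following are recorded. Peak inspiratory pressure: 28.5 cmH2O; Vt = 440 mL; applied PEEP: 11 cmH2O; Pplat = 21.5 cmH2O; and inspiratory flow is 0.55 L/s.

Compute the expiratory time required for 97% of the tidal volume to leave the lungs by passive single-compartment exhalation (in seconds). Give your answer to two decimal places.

1.87

R = (PIP − Pplat)/V̇ = (28.5 − 21.5) / 0.55 = 7.0/0.55 = 12.727 cmH2O·s/L.
C = Vt/(Pplat − PEEP) = 440.0 / (21.5 − 11) = 440.0/10.5 = 41.905 mL/cmH2O.
τ = R × C = 12.727 × 0.04191 L/cmH2O = 0.5334 s.
t = −τ·ln(1 − 0.97) = −0.5334·ln(0.03) = 1.87 s.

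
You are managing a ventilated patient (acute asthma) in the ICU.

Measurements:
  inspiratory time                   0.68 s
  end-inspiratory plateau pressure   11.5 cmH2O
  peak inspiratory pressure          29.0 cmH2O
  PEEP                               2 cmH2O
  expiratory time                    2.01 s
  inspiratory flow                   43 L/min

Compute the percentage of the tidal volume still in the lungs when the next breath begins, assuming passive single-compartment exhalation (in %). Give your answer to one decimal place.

Flow: 43 L/min ÷ 60 = 0.7167 L/s.
Vt = flow × Ti = 0.7167 L/s × 0.68 s × 1000 mL/L = 487.36 mL.
R = (PIP − Pplat)/V̇ = (29.0 − 11.5) / 0.7167 = 17.5/0.7167 = 24.417 cmH2O·s/L.
C = Vt/(Pplat − PEEP) = 487.36 / (11.5 − 2) = 487.36/9.5 = 51.301 mL/cmH2O.
τ = R × C = 24.417 × 0.0513 L/cmH2O = 1.253 s.
Fraction remaining at end-expiration = e^(−Te/τ) = e^(−2.01/1.253) = 0.2011 → 20.11%.

20.1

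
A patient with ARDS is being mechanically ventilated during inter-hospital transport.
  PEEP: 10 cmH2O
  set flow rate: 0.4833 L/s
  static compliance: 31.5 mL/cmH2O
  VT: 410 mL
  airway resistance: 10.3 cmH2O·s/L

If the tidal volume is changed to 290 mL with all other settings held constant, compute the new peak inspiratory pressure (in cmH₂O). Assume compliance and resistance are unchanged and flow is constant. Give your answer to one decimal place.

PIP = Vt/C + R·V̇ + PEEP (constant-flow equation of motion).
Only the elastic term changes: ΔPIP = ΔVt / C = (290 − 410) / 31.5 = -3.81 cmH2O.
Original PIP = 410/31.5 + 10.3×0.4833 + 10 = 27.994 cmH2O; new PIP = 27.994 + (-3.81) = 24.184 cmH2O.

24.2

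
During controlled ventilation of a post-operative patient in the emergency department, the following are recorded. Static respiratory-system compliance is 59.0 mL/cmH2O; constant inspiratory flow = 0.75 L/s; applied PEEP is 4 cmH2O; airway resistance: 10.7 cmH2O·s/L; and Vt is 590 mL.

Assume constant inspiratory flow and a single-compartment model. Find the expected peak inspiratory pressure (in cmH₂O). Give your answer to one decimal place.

Equation of motion (constant flow): PIP = Vt/C + R·V̇ + PEEP.
PIP = 590/59.0 + 10.7×0.75 + 4 = 10.0 + 8.025 + 4 = 22.025 cmH2O.

22.0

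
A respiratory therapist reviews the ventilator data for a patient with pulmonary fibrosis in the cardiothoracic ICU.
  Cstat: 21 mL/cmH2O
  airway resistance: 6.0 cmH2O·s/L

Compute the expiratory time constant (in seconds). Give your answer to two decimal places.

0.13

τ = R × C = 6.0 × 21 mL/cmH2O = 6.0 × 0.021 L/cmH2O = 0.126 s.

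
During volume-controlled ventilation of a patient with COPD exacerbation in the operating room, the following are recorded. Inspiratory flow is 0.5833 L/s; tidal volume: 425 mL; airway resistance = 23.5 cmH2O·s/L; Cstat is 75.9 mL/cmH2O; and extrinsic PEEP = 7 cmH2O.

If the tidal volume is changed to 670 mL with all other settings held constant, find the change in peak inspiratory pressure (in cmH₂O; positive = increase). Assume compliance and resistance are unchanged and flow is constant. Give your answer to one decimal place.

3.2

PIP = Vt/C + R·V̇ + PEEP (constant-flow equation of motion).
Only the elastic term changes: ΔPIP = ΔVt / C = (670 − 425) / 75.9 = 3.228 cmH2O.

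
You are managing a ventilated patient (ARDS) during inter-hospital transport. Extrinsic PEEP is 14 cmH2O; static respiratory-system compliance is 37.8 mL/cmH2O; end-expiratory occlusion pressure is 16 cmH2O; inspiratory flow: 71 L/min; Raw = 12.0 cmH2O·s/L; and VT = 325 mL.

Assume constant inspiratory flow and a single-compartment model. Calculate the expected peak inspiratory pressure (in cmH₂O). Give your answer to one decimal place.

Flow: 71 L/min ÷ 60 = 1.1833 L/s.
Total PEEP = 16 cmH2O (set 14 + intrinsic 2); this is the baseline alveolar pressure.
Equation of motion (constant flow): PIP = Vt/C + R·V̇ + PEEP.
PIP = 325/37.8 + 12.0×1.1833 + 16 = 8.598 + 14.2 + 16 = 38.798 cmH2O.

38.8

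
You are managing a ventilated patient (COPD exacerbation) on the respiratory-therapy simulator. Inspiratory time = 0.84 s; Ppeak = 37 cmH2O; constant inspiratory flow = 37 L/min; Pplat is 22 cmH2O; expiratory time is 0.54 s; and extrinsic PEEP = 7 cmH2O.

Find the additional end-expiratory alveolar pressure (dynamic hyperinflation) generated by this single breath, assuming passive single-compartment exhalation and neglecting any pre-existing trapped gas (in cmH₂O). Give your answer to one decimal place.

7.9

Flow: 37 L/min ÷ 60 = 0.6167 L/s.
Vt = flow × Ti = 0.6167 L/s × 0.84 s × 1000 mL/L = 518.03 mL.
R = (PIP − Pplat)/V̇ = (37 − 22) / 0.6167 = 15.0/0.6167 = 24.323 cmH2O·s/L.
C = Vt/(Pplat − PEEP) = 518.03 / (22 − 7) = 518.03/15.0 = 34.535 mL/cmH2O.
τ = R × C = 24.323 × 0.03454 L/cmH2O = 0.8401 s.
Fraction remaining = e^(−Te/τ) = e^(−0.54/0.8401) = 0.5258; trapped volume = 518.03 × 0.5258 = 272.38 mL.
Additional alveolar pressure from trapping ≈ V_trapped / C = 272.38 / 34.535 = 7.887 cmH2O.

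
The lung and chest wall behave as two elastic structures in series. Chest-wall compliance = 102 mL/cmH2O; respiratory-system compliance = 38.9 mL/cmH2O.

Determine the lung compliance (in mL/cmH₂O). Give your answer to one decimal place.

62.9

1/CL = 1/Crs − 1/Ccw.
1/CL = 1/38.9 − 1/102 = 0.0159.
CL = 62.893 mL/cmH2O.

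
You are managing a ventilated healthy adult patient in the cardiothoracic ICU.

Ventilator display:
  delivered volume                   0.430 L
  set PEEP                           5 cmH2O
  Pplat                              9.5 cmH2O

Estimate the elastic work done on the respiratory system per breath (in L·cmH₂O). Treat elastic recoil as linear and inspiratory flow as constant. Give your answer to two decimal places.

Elastic work ≈ ½ × (Pplat − PEEP) × Vt = 0.5 × (9.5 − 5) × 0.430 L = 0.5 × 4.5 × 0.430 = 0.9675 L·cmH2O.

0.97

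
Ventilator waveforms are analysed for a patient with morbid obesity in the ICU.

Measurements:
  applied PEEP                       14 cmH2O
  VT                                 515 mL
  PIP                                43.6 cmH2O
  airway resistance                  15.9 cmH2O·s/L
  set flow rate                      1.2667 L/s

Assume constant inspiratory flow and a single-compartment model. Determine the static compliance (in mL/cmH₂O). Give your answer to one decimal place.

54.4

Equation of motion (constant flow): PIP = Vt/C + R·V̇ + PEEP.
Vt/C = PIP − R·V̇ − PEEP = 43.6 − 15.9×1.2667 − 14 = 43.6 − 20.141 − 14 = 9.459 cmH2O.
C = Vt / 9.459 = 515 / 9.459 = 54.446 mL/cmH2O.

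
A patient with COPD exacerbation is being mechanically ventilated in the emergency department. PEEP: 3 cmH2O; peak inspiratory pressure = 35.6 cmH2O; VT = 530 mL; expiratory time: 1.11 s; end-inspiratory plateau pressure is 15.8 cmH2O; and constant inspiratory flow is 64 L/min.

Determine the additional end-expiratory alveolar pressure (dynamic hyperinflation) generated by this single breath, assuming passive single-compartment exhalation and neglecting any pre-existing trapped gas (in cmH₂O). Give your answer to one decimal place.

3.0

Flow: 64 L/min ÷ 60 = 1.0667 L/s.
R = (PIP − Pplat)/V̇ = (35.6 − 15.8) / 1.0667 = 19.8/1.0667 = 18.562 cmH2O·s/L.
C = Vt/(Pplat − PEEP) = 530.0 / (15.8 − 3) = 530.0/12.8 = 41.406 mL/cmH2O.
τ = R × C = 18.562 × 0.04141 L/cmH2O = 0.7687 s.
Fraction remaining = e^(−Te/τ) = e^(−1.11/0.7687) = 0.236; trapped volume = 530.0 × 0.236 = 125.08 mL.
Additional alveolar pressure from trapping ≈ V_trapped / C = 125.08 / 41.406 = 3.021 cmH2O.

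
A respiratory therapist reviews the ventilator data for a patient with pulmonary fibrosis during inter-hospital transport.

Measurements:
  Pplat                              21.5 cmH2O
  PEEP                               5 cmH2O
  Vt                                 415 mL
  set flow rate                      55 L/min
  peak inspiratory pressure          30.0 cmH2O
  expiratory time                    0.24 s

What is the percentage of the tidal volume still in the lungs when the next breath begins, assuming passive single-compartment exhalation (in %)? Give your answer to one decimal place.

Flow: 55 L/min ÷ 60 = 0.9167 L/s.
R = (PIP − Pplat)/V̇ = (30.0 − 21.5) / 0.9167 = 8.5/0.9167 = 9.272 cmH2O·s/L.
C = Vt/(Pplat − PEEP) = 415.0 / (21.5 − 5) = 415.0/16.5 = 25.152 mL/cmH2O.
τ = R × C = 9.272 × 0.02515 L/cmH2O = 0.2332 s.
Fraction remaining at end-expiration = e^(−Te/τ) = e^(−0.24/0.2332) = 0.3573 → 35.73%.

35.7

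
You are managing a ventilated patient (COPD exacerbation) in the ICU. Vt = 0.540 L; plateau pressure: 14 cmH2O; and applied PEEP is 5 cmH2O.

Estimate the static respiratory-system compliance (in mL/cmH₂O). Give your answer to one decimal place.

60.0

Cstat = Vt / (Pplat − PEEP) = 540 / (14 − 5) = 540 / 9.0 = 60.0 mL/cmH2O.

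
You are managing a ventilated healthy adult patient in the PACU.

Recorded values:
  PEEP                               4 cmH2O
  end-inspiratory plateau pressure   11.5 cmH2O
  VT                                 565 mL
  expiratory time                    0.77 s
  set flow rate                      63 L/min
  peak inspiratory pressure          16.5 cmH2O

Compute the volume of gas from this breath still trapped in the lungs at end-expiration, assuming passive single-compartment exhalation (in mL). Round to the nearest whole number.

Flow: 63 L/min ÷ 60 = 1.05 L/s.
R = (PIP − Pplat)/V̇ = (16.5 − 11.5) / 1.05 = 5.0/1.05 = 4.762 cmH2O·s/L.
C = Vt/(Pplat − PEEP) = 565.0 / (11.5 − 4) = 565.0/7.5 = 75.333 mL/cmH2O.
τ = R × C = 4.762 × 0.07533 L/cmH2O = 0.3587 s.
Fraction remaining = e^(−Te/τ) = e^(−0.77/0.3587) = 0.1169.
Trapped volume = 565.0 × 0.1169 = 66.049 mL.

66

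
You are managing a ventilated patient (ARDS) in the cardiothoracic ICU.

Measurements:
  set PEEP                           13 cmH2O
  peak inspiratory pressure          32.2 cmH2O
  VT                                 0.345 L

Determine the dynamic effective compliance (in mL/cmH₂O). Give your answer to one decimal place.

18.0

Dynamic compliance = Vt / (PIP − PEEP) = 345 / (32.2 − 13) = 345 / 19.2 = 17.969 mL/cmH2O.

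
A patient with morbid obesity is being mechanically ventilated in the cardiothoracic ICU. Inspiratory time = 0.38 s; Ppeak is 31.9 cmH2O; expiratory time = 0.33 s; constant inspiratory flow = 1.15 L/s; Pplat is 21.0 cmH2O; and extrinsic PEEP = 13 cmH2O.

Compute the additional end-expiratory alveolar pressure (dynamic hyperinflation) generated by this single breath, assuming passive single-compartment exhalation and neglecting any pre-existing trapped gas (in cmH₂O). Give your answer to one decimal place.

Vt = flow × Ti = 1.15 L/s × 0.38 s × 1000 mL/L = 437.0 mL.
R = (PIP − Pplat)/V̇ = (31.9 − 21.0) / 1.15 = 10.9/1.15 = 9.478 cmH2O·s/L.
C = Vt/(Pplat − PEEP) = 437.0 / (21.0 − 13) = 437.0/8.0 = 54.625 mL/cmH2O.
τ = R × C = 9.478 × 0.05463 L/cmH2O = 0.5178 s.
Fraction remaining = e^(−Te/τ) = e^(−0.33/0.5178) = 0.5287; trapped volume = 437.0 × 0.5287 = 231.04 mL.
Additional alveolar pressure from trapping ≈ V_trapped / C = 231.04 / 54.625 = 4.23 cmH2O.

4.2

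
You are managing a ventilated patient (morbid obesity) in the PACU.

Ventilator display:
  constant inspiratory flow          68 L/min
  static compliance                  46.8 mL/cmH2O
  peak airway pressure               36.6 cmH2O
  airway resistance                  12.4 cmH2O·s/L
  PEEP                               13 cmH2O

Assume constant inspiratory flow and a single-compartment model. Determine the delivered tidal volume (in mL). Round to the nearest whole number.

447

Flow: 68 L/min ÷ 60 = 1.1333 L/s.
Equation of motion (constant flow): PIP = Vt/C + R·V̇ + PEEP.
Vt/C = PIP − R·V̇ − PEEP = 36.6 − 14.053 − 13 = 9.547 cmH2O.
Vt = C × 9.547 = 46.8 × 9.547 = 446.8 mL.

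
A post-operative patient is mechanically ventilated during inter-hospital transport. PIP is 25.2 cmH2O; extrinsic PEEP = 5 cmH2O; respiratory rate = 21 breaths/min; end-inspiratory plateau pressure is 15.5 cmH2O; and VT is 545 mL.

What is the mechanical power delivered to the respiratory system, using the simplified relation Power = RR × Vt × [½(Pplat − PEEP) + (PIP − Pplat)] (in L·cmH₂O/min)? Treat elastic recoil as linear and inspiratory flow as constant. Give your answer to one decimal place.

171.1

Per-breath work = Vt × [½(Pplat−PEEP) + (PIP−Pplat)] = 0.545 × [0.5×10.5 + 9.7] = 0.545 × 14.95 = 8.148 L·cmH2O.
Power = 21 × 8.148 = 171.11 L·cmH2O/min.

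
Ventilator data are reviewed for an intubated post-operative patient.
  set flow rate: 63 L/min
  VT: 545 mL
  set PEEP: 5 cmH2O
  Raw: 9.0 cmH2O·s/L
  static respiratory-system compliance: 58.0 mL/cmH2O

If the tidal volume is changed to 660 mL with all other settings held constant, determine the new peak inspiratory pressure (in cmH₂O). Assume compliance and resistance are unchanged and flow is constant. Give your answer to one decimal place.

25.8

Flow: 63 L/min ÷ 60 = 1.05 L/s.
PIP = Vt/C + R·V̇ + PEEP (constant-flow equation of motion).
Only the elastic term changes: ΔPIP = ΔVt / C = (660 − 545) / 58.0 = 1.983 cmH2O.
Original PIP = 545/58.0 + 9.0×1.05 + 5 = 23.847 cmH2O; new PIP = 23.847 + (1.983) = 25.83 cmH2O.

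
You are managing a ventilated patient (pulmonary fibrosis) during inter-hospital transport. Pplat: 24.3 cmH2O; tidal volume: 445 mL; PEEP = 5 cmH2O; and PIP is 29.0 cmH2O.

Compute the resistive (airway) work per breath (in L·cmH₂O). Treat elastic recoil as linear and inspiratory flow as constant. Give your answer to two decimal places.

2.09

With constant inspiratory flow the resistive pressure is constant at PIP − Pplat = 29.0 − 24.3 = 4.7 cmH2O, so resistive work = 4.7 × 0.445 = 2.092 L·cmH2O.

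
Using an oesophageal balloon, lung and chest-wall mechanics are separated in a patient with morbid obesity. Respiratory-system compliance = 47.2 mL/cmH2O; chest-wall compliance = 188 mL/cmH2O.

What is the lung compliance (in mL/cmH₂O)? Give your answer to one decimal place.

1/CL = 1/Crs − 1/Ccw.
1/CL = 1/47.2 − 1/188 = 0.01587.
CL = 63.012 mL/cmH2O.

63.0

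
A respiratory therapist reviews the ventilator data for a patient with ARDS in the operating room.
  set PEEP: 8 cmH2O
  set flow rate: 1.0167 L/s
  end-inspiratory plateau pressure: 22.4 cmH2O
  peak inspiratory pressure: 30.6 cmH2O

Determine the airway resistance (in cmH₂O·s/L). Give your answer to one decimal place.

Raw = (PIP − Pplat) / flow = (30.6 − 22.4) / 1.0167 = 8.2 / 1.0167 = 8.065 cmH2O·s/L.

8.1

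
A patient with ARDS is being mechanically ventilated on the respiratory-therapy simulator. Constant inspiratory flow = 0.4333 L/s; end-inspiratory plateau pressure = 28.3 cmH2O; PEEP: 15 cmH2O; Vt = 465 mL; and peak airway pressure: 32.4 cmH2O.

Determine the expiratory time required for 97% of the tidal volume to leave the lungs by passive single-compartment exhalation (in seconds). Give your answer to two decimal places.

R = (PIP − Pplat)/V̇ = (32.4 − 28.3) / 0.4333 = 4.1/0.4333 = 9.462 cmH2O·s/L.
C = Vt/(Pplat − PEEP) = 465.0 / (28.3 − 15) = 465.0/13.3 = 34.962 mL/cmH2O.
τ = R × C = 9.462 × 0.03496 L/cmH2O = 0.3308 s.
t = −τ·ln(1 − 0.97) = −0.3308·ln(0.03) = 1.16 s.

1.16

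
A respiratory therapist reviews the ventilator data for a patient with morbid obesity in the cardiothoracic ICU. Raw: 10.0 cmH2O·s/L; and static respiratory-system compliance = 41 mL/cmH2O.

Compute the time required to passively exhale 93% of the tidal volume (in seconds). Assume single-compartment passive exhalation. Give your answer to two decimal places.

τ = R × C = 10.0 × 41 mL/cmH2O = 10.0 × 0.041 L/cmH2O = 0.41 s.
Exhaled fraction f = 1 − e^(−t/τ) → t = −τ·ln(1 − f) = −0.41·ln(0.07) = 1.09 s.

1.09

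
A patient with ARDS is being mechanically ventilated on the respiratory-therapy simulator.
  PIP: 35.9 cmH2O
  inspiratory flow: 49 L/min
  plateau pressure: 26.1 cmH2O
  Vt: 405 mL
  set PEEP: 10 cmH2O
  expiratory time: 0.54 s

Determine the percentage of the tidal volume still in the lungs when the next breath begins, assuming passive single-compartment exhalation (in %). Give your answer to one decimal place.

16.7

Flow: 49 L/min ÷ 60 = 0.8167 L/s.
R = (PIP − Pplat)/V̇ = (35.9 − 26.1) / 0.8167 = 9.8/0.8167 = 12.0 cmH2O·s/L.
C = Vt/(Pplat − PEEP) = 405.0 / (26.1 − 10) = 405.0/16.1 = 25.155 mL/cmH2O.
τ = R × C = 12.0 × 0.02516 L/cmH2O = 0.3019 s.
Fraction remaining at end-expiration = e^(−Te/τ) = e^(−0.54/0.3019) = 0.1672 → 16.72%.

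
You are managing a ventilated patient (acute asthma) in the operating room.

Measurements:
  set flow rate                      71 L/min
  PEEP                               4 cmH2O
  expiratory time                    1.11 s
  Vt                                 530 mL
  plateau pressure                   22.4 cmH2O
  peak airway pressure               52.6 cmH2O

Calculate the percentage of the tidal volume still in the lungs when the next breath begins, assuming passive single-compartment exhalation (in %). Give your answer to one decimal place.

22.1

Flow: 71 L/min ÷ 60 = 1.1833 L/s.
R = (PIP − Pplat)/V̇ = (52.6 − 22.4) / 1.1833 = 30.2/1.1833 = 25.522 cmH2O·s/L.
C = Vt/(Pplat − PEEP) = 530.0 / (22.4 − 4) = 530.0/18.4 = 28.804 mL/cmH2O.
τ = R × C = 25.522 × 0.0288 L/cmH2O = 0.735 s.
Fraction remaining at end-expiration = e^(−Te/τ) = e^(−1.11/0.735) = 0.2209 → 22.09%.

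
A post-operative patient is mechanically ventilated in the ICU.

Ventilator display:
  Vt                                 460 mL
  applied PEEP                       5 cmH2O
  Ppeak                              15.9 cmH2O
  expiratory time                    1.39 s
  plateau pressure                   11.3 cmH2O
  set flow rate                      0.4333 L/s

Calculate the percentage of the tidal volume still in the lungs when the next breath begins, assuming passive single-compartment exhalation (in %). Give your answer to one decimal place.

R = (PIP − Pplat)/V̇ = (15.9 − 11.3) / 0.4333 = 4.6/0.4333 = 10.616 cmH2O·s/L.
C = Vt/(Pplat − PEEP) = 460.0 / (11.3 − 5) = 460.0/6.3 = 73.016 mL/cmH2O.
τ = R × C = 10.616 × 0.07302 L/cmH2O = 0.7752 s.
Fraction remaining at end-expiration = e^(−Te/τ) = e^(−1.39/0.7752) = 0.1664 → 16.64%.

16.6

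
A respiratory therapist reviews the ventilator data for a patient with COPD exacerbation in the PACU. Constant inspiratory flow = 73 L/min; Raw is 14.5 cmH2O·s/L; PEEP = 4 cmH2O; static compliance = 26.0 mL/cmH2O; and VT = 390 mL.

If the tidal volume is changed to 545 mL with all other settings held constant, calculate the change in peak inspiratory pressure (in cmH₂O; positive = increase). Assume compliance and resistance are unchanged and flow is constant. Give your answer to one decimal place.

PIP = Vt/C + R·V̇ + PEEP (constant-flow equation of motion).
Only the elastic term changes: ΔPIP = ΔVt / C = (545 − 390) / 26.0 = 5.962 cmH2O.

6.0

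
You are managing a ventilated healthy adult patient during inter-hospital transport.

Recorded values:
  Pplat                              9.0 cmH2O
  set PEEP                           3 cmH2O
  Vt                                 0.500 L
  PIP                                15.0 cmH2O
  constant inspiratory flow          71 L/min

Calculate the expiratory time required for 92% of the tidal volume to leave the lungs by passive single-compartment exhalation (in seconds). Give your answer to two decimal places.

1.07

Flow: 71 L/min ÷ 60 = 1.1833 L/s.
R = (PIP − Pplat)/V̇ = (15.0 − 9.0) / 1.1833 = 6.0/1.1833 = 5.071 cmH2O·s/L.
C = Vt/(Pplat − PEEP) = 500.0 / (9.0 − 3) = 500.0/6.0 = 83.333 mL/cmH2O.
τ = R × C = 5.071 × 0.08333 L/cmH2O = 0.4226 s.
t = −τ·ln(1 − 0.92) = −0.4226·ln(0.08) = 1.067 s.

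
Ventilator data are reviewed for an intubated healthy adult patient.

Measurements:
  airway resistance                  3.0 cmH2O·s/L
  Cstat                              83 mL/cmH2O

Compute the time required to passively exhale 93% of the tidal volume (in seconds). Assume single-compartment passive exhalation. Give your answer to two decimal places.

0.66

τ = R × C = 3.0 × 83 mL/cmH2O = 3.0 × 0.083 L/cmH2O = 0.249 s.
Exhaled fraction f = 1 − e^(−t/τ) → t = −τ·ln(1 − f) = −0.249·ln(0.07) = 0.6622 s.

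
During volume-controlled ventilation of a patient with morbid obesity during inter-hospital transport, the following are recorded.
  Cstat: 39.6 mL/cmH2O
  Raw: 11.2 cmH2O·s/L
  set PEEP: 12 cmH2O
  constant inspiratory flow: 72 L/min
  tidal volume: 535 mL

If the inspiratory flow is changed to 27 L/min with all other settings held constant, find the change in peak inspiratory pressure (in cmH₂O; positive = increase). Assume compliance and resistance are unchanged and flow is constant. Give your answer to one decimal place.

-8.4

Flow: 72 L/min ÷ 60 = 1.2 L/s.
New flow: 27 L/min ÷ 60 = 0.45 L/s.
PIP = Vt/C + R·V̇ + PEEP (constant-flow equation of motion).
Only the resistive term changes: ΔPIP = R × ΔV̇ = 11.2 × (0.45 − 1.2) = 11.2 × -0.75 = -8.4 cmH2O.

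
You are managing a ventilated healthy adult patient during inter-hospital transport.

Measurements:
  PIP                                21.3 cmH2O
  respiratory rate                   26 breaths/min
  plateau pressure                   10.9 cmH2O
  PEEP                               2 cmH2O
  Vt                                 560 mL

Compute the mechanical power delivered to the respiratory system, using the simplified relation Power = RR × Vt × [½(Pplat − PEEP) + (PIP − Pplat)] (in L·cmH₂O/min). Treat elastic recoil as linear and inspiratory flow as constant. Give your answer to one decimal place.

Per-breath work = Vt × [½(Pplat−PEEP) + (PIP−Pplat)] = 0.560 × [0.5×8.9 + 10.4] = 0.560 × 14.85 = 8.316 L·cmH2O.
Power = 26 × 8.316 = 216.22 L·cmH2O/min.

216.2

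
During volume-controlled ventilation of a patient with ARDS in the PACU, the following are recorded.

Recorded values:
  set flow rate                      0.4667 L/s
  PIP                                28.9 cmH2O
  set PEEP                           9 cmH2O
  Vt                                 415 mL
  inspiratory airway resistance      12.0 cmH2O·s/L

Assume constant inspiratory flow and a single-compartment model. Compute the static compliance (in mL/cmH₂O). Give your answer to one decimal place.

29.0

Equation of motion (constant flow): PIP = Vt/C + R·V̇ + PEEP.
Vt/C = PIP − R·V̇ − PEEP = 28.9 − 12.0×0.4667 − 9 = 28.9 − 5.6 − 9 = 14.3 cmH2O.
C = Vt / 14.3 = 415 / 14.3 = 29.021 mL/cmH2O.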